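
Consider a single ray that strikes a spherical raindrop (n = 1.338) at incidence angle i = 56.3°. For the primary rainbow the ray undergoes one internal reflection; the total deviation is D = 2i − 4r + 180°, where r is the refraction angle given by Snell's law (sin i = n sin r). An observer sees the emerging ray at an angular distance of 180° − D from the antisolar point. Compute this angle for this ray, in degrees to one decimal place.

41.2°

sin r = sin 56.3° / 1.338 = 0.8320/1.338 = 0.6218; r = 38.45°.
D = 2·56.3° − 4·38.45° + 180° = 112.60° − 153.79° + 180° = 138.81°.
Angle from antisolar point = 180° − D = 41.19°.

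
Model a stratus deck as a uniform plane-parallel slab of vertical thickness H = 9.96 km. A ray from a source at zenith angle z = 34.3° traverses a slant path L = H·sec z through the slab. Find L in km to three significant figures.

12.1 km

sec z = 1/cos 34.3° = 1.2105.
L = 9.96 × 1.2105 = 12.057 km.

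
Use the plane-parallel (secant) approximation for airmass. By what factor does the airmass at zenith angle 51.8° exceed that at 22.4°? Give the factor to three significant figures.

X(51.8°)/X(22.4°) = sec 51.8° / sec 22.4° = cos 22.4° / cos 51.8° = 0.9245/0.6184 = 1.4950.

1.50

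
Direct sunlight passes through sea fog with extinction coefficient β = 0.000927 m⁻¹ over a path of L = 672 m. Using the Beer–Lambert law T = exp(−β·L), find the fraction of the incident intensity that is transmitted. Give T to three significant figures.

τ = β·L = 0.000927 × 672 = 0.6229.
T = exp(−0.6229) = 0.5364.

0.536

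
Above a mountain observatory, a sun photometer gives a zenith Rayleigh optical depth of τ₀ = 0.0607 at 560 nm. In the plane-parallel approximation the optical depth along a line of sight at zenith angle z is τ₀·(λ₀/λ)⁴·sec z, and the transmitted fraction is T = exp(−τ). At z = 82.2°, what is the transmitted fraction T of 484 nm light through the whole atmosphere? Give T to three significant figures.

0.449

sec 82.2° = 7.3684.
τ = 0.0607 × (560/484)⁴ × 7.3684 = 0.0607 × 1.7921 × 7.3684 = 0.8015.
T = exp(−0.8015) = 0.4486.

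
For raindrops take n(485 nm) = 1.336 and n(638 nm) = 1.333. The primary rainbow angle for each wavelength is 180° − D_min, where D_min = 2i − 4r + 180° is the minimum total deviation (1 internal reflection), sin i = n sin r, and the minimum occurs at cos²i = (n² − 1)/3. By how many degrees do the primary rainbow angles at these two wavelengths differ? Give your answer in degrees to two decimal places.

At 485 nm (n = 1.336): cos²i = 0.26163 → i = 59.236°, r = 40.029°, D_min = 138.356°, rainbow angle = 41.644°.
At 638 nm (n = 1.333): cos²i = 0.25896 → i = 59.410°, r = 40.225°, D_min = 137.922°, rainbow angle = 42.078°.
Angular width = |41.644° − 42.078°| = 0.434°.

0.43°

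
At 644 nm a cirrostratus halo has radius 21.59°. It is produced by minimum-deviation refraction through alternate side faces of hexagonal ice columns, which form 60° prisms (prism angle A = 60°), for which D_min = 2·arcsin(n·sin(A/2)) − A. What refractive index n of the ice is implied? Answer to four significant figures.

Rearranging: n = sin((D_min + A)/2) / sin(A/2).
(D_min + A)/2 = (21.59° + 60°)/2 = 40.795°.
n = sin 40.795° / sin 30° = 0.6534 / 0.5000 = 1.3067.

1.307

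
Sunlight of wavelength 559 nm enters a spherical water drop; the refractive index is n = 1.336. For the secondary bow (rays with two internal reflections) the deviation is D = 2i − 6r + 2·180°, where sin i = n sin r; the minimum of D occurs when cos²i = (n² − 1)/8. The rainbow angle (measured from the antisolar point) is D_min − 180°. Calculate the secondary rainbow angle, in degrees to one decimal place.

51.7°

cos²i = (1.78490 − 1)/8 = 0.09811; i = arccos(0.31323) = 71.746°.
sin r = sin 71.746°/1.336 = 0.71084; r = 45.303°.
D_min = 2·71.746° − 6·45.303° + 360° = 231.674°.
Rainbow angle = D_min − 180° = 51.674°.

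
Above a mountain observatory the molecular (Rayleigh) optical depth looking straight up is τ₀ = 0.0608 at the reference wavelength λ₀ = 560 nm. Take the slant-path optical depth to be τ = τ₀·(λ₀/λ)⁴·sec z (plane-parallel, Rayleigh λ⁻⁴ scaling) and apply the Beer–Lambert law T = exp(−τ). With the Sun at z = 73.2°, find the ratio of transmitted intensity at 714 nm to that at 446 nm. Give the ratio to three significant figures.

1.56

Airmass: sec 73.2° = 3.4598.
τ(714 nm) = 0.0608 × (560/714)⁴ × 3.4598 = 0.0608 × 0.3784 × 3.4598 = 0.0796.
τ(446 nm) = 0.0608 × (560/446)⁴ × 3.4598 = 0.0608 × 2.4855 × 3.4598 = 0.5228.
T(714)/T(446) = exp(τ_B − τ_A) = exp(0.4432) = 1.5577.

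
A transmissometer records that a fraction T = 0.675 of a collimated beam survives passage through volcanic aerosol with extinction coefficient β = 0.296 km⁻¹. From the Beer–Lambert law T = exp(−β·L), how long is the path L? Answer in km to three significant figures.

1.33 km

Beer–Lambert: T = exp(−βL) ⇒ L = −ln(T)/β = −ln(0.675)/0.296 = 0.3930/0.296 = 1.328 km.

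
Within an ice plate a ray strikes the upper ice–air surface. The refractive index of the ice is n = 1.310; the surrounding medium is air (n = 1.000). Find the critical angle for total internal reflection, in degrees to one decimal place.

49.8°

sin θ_c = n_air / n = 1.000 / 1.310 = 0.7634.
θ_c = arcsin(0.7634) = 49.76°.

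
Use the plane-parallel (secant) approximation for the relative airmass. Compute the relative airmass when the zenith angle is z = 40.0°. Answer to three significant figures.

X = sec z = 1/cos 40.0° = 1/0.7660 = 1.3054.

1.31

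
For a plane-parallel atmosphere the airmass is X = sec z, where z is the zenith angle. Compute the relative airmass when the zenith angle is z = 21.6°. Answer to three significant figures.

1.08

X = sec z = 1/cos 21.6° = 1/0.9298 = 1.0755.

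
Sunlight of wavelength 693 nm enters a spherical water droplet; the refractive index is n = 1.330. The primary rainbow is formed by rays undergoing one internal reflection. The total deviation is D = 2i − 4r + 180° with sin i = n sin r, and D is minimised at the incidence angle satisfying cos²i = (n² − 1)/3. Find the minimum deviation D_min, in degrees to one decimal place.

cos²i = (1.76890 − 1)/3 = 0.25630; i = arccos(0.50626) = 59.585°.
sin r = sin 59.585°/1.330 = 0.64841; r = 40.422°.
D_min = 2·59.585° − 4·40.422° + 180° = 137.484°.

137.5°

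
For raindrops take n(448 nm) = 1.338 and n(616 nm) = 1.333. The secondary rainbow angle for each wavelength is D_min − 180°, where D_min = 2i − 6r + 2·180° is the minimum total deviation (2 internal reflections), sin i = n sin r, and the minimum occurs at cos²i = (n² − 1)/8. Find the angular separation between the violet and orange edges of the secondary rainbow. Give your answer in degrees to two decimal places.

1.30°

At 448 nm (n = 1.338): cos²i = 0.09878 → i = 71.682°, r = 45.195°, D_min = 232.193°, rainbow angle = 52.193°.
At 616 nm (n = 1.333): cos²i = 0.09711 → i = 71.843°, r = 45.466°, D_min = 230.891°, rainbow angle = 50.891°.
Angular width = |52.193° − 50.891°| = 1.302°.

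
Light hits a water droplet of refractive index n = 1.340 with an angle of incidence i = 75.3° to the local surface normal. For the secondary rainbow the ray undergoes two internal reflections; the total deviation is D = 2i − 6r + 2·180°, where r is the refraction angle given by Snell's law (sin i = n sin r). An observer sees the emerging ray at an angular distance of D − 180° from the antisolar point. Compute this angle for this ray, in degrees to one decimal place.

sin r = sin 75.3° / 1.340 = 0.9673/1.340 = 0.7218; r = 46.21°.
D = 2·75.3° − 6·46.21° + 2·180° = 150.60° − 277.24° + 360° = 233.36°.
Angle from antisolar point = D − 180° = 53.36°.

53.4°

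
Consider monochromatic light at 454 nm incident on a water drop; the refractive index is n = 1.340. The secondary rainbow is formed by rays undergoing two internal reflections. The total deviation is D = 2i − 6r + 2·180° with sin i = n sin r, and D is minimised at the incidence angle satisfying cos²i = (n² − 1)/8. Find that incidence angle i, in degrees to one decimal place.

cos²i = (1.340² − 1)/8 = (1.79560 − 1)/8 = 0.09945.
cos i = 0.31536, so i = 71.618°.

71.6°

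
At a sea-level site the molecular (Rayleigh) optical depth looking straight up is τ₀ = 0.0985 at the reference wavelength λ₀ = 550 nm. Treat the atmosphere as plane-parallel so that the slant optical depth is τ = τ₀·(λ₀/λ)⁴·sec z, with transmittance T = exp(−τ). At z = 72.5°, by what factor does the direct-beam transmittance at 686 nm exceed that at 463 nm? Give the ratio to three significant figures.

1.68

Airmass: sec 72.5° = 3.3255.
τ(686 nm) = 0.0985 × (550/686)⁴ × 3.3255 = 0.0985 × 0.4132 × 3.3255 = 0.1353.
τ(463 nm) = 0.0985 × (550/463)⁴ × 3.3255 = 0.0985 × 1.9913 × 3.3255 = 0.6523.
T(686)/T(463) = exp(τ_B − τ_A) = exp(0.5169) = 1.6768.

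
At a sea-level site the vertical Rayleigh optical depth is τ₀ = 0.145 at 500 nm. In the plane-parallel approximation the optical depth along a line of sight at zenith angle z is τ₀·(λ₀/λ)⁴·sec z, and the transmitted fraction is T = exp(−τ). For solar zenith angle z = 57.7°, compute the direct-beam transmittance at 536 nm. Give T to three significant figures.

sec 57.7° = 1.8714.
τ = 0.145 × (500/536)⁴ × 1.8714 = 0.145 × 0.7572 × 1.8714 = 0.2055.
T = exp(−0.2055) = 0.8143.

0.814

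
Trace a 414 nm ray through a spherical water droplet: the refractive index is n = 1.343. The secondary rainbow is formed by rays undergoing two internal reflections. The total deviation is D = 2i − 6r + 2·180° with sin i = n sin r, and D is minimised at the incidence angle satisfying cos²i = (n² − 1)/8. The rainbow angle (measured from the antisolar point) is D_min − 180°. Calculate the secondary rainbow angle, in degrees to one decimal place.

53.5°

cos²i = (1.80365 − 1)/8 = 0.10046; i = arccos(0.31695) = 71.522°.
sin r = sin 71.522°/1.343 = 0.70621; r = 44.928°.
D_min = 2·71.522° − 6·44.928° + 360° = 233.478°.
Rainbow angle = D_min − 180° = 53.478°.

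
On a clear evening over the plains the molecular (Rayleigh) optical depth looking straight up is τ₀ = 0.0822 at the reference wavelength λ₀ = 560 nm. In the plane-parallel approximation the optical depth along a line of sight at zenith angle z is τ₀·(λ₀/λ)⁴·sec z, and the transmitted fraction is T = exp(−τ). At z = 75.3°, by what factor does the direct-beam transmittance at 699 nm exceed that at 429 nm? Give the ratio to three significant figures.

Airmass: sec 75.3° = 3.9408.
τ(699 nm) = 0.0822 × (560/699)⁴ × 3.9408 = 0.0822 × 0.4119 × 3.9408 = 0.1334.
τ(429 nm) = 0.0822 × (560/429)⁴ × 3.9408 = 0.0822 × 2.9035 × 3.9408 = 0.9405.
T(699)/T(429) = exp(τ_B − τ_A) = exp(0.8071) = 2.2414.

2.24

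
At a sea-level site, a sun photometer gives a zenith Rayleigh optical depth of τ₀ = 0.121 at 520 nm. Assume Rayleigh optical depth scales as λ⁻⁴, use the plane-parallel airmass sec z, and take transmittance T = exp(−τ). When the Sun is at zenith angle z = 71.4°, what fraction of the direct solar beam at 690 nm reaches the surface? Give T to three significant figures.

sec 71.4° = 3.1352.
τ = 0.121 × (520/690)⁴ × 3.1352 = 0.121 × 0.3226 × 3.1352 = 0.1224.
T = exp(−0.1224) = 0.8848.

0.885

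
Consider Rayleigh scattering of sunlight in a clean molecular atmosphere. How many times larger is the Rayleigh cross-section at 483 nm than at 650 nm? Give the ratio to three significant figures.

Rayleigh scattering ∝ λ⁻⁴, so the ratio of coefficients is the inverse fourth power of the wavelength ratio.
σ(483)/σ(650) = (650/483)⁴ = (1.3458)⁴ = 3.28.

3.28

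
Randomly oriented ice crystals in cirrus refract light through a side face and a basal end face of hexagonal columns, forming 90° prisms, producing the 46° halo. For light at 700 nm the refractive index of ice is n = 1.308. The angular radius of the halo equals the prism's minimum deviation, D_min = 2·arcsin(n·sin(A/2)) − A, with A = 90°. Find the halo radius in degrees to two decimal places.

45.31°

n·sin(A/2) = 1.308 × sin 45° = 1.308 × 0.7071 = 0.9249.
D_min = 2·arcsin(0.9249) − 90° = 2 × 67.653° − 90° = 45.305°.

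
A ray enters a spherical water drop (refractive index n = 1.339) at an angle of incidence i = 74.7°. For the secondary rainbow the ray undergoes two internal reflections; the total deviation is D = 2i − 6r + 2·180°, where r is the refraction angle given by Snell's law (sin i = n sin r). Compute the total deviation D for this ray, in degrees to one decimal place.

232.9°

sin r = sin 74.7° / 1.339 = 0.9646/1.339 = 0.7204; r = 46.08°.
D = 2·74.7° − 6·46.08° + 2·180° = 149.40° − 276.50° + 360° = 232.90°.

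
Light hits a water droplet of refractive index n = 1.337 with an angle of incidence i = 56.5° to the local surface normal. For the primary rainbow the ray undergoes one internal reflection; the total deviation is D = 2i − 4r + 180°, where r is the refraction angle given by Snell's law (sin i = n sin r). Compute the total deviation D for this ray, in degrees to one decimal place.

sin r = sin 56.5° / 1.337 = 0.8339/1.337 = 0.6237; r = 38.59°.
D = 2·56.5° − 4·38.59° + 180° = 113.00° − 154.35° + 180° = 138.65°.

138.7°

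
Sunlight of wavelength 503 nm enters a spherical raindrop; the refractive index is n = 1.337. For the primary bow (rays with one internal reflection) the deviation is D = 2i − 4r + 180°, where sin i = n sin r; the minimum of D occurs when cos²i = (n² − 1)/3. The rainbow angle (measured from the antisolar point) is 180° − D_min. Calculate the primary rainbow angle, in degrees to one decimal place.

cos²i = (1.78757 − 1)/3 = 0.26252; i = arccos(0.51237) = 59.178°.
sin r = sin 59.178°/1.337 = 0.64231; r = 39.964°.
D_min = 2·59.178° − 4·39.964° + 180° = 138.500°.
Rainbow angle = 180° − D_min = 41.500°.

41.5°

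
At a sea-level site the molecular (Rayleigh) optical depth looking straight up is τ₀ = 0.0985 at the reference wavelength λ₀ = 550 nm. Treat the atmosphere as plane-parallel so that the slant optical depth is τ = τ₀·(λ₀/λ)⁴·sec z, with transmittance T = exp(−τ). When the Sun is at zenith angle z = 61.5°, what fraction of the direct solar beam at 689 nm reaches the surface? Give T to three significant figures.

sec 61.5° = 2.0957.
τ = 0.0985 × (550/689)⁴ × 2.0957 = 0.0985 × 0.4060 × 2.0957 = 0.0838.
T = exp(−0.0838) = 0.9196.

0.920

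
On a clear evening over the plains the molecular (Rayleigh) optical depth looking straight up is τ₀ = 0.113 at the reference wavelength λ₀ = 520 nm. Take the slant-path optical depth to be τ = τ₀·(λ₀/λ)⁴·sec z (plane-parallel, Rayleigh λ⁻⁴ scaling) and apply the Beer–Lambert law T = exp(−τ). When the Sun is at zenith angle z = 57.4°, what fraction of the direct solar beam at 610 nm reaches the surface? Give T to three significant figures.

0.895

sec 57.4° = 1.8561.
τ = 0.113 × (520/610)⁴ × 1.8561 = 0.113 × 0.5281 × 1.8561 = 0.1108.
T = exp(−0.1108) = 0.8952.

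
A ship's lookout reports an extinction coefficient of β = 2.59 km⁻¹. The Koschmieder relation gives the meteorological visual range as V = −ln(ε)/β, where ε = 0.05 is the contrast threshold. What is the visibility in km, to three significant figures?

1.16 km

V = −ln(0.05) / 2.59 = 2.996 / 2.59 = 1.1567 km.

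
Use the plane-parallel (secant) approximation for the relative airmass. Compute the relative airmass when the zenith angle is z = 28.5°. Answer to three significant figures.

X = sec z = 1/cos 28.5° = 1/0.8788 = 1.1379.

1.14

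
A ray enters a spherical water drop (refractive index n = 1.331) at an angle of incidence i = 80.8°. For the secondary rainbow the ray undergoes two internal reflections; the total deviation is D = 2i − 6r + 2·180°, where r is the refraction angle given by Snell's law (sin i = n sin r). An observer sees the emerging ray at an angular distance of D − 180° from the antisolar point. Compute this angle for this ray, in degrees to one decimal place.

54.4°

sin r = sin 80.8° / 1.331 = 0.9871/1.331 = 0.7417; r = 47.87°.
D = 2·80.8° − 6·47.87° + 2·180° = 161.60° − 287.23° + 360° = 234.37°.
Angle from antisolar point = D − 180° = 54.37°.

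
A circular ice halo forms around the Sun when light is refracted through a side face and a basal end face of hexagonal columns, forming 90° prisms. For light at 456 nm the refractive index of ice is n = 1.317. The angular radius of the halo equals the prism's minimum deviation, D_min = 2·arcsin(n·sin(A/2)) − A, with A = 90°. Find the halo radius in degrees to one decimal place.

47.3°

n·sin(A/2) = 1.317 × sin 45° = 1.317 × 0.7071 = 0.9313.
D_min = 2·arcsin(0.9313) − 90° = 2 × 68.632° − 90° = 47.264°.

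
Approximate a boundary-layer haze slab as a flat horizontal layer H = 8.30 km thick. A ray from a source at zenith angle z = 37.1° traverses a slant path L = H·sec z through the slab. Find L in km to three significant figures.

sec z = 1/cos 37.1° = 1.2538.
L = 8.30 × 1.2538 = 10.406 km.

10.4 km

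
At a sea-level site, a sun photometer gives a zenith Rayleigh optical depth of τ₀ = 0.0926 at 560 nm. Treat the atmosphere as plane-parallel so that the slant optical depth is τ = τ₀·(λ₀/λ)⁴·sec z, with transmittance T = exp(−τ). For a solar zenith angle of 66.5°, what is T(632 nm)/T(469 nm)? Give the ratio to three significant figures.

1.39

Airmass: sec 66.5° = 2.5078.
τ(632 nm) = 0.0926 × (560/632)⁴ × 2.5078 = 0.0926 × 0.6164 × 2.5078 = 0.1432.
τ(469 nm) = 0.0926 × (560/469)⁴ × 2.5078 = 0.0926 × 2.0326 × 2.5078 = 0.4720.
T(632)/T(469) = exp(τ_B − τ_A) = exp(0.3289) = 1.3894.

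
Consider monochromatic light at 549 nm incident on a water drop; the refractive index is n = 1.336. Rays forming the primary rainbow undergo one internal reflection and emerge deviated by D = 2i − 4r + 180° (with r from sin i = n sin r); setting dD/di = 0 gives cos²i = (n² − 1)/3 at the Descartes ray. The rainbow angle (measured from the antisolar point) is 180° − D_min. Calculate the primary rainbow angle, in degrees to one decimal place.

cos²i = (1.78490 − 1)/3 = 0.26163; i = arccos(0.51150) = 59.236°.
sin r = sin 59.236°/1.336 = 0.64318; r = 40.029°.
D_min = 2·59.236° − 4·40.029° + 180° = 138.356°.
Rainbow angle = 180° − D_min = 41.644°.

41.6°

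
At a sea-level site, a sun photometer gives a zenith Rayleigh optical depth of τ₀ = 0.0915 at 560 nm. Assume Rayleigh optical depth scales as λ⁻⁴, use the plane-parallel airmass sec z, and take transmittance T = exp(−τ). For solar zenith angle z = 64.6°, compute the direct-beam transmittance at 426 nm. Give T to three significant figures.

sec 64.6° = 2.3314.
τ = 0.0915 × (560/426)⁴ × 2.3314 = 0.0915 × 2.9862 × 2.3314 = 0.6370.
T = exp(−0.6370) = 0.5289.

0.529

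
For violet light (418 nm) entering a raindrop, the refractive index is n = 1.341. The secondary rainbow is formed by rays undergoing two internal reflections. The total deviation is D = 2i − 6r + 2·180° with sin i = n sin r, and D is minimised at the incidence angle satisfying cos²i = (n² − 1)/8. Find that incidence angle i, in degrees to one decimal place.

cos²i = (1.341² − 1)/8 = (1.79828 − 1)/8 = 0.09979.
cos i = 0.31589, so i = 71.586°.

71.6°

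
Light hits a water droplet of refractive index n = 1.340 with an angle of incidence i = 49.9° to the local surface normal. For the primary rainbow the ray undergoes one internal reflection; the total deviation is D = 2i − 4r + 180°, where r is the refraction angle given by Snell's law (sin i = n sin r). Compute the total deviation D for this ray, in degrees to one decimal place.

sin r = sin 49.9° / 1.340 = 0.7649/1.340 = 0.5708; r = 34.81°.
D = 2·49.9° − 4·34.81° + 180° = 99.80° − 139.23° + 180° = 140.57°.

140.6°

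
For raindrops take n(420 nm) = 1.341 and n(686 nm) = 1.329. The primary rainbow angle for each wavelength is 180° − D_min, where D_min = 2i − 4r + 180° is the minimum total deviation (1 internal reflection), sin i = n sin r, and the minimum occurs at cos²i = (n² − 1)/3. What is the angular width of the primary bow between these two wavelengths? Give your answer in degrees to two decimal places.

At 420 nm (n = 1.341): cos²i = 0.26609 → i = 58.946°, r = 39.705°, D_min = 139.071°, rainbow angle = 40.929°.
At 686 nm (n = 1.329): cos²i = 0.25541 → i = 59.643°, r = 40.487°, D_min = 137.337°, rainbow angle = 42.663°.
Angular width = |40.929° − 42.663°| = 1.735°.

1.73°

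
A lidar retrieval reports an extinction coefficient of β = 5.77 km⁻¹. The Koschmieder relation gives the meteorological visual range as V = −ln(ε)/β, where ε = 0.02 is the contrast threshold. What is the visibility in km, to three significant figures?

V = −ln(0.02) / 5.77 = 3.912 / 5.77 = 0.6780 km.

0.678 km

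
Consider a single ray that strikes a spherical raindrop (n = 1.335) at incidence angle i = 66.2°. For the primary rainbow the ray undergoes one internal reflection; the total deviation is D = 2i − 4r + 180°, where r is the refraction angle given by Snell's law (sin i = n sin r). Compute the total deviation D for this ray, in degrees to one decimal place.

sin r = sin 66.2° / 1.335 = 0.9150/1.335 = 0.6854; r = 43.26°.
D = 2·66.2° − 4·43.26° + 180° = 132.40° − 173.06° + 180° = 139.34°.

139.3°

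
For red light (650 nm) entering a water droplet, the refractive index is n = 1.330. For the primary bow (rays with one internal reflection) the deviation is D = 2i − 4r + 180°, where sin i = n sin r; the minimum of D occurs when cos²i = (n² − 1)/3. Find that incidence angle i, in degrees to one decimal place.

cos²i = (1.330² − 1)/3 = (1.76890 − 1)/3 = 0.25630.
cos i = 0.50626, so i = 59.585°.

59.6°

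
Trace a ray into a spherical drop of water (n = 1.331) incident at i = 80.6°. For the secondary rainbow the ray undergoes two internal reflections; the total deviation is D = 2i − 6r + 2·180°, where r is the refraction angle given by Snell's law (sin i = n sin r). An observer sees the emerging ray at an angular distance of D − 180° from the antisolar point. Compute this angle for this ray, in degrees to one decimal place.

54.2°

sin r = sin 80.6° / 1.331 = 0.9866/1.331 = 0.7412; r = 47.84°.
D = 2·80.6° − 6·47.84° + 2·180° = 161.20° − 287.02° + 360° = 234.18°.
Angle from antisolar point = D − 180° = 54.18°.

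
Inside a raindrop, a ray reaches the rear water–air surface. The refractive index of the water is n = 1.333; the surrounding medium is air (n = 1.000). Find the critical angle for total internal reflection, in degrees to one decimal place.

sin θ_c = n_air / n = 1.000 / 1.333 = 0.7502.
θ_c = arcsin(0.7502) = 48.61°.

48.6°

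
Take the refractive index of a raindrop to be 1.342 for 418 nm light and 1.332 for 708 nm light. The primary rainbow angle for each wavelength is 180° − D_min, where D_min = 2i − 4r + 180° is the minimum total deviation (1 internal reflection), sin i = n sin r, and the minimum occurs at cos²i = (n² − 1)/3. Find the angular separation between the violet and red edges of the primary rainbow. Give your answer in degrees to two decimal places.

1.44°

At 418 nm (n = 1.342): cos²i = 0.26699 → i = 58.888°, r = 39.641°, D_min = 139.213°, rainbow angle = 40.787°.
At 708 nm (n = 1.332): cos²i = 0.25807 → i = 59.469°, r = 40.290°, D_min = 137.776°, rainbow angle = 42.224°.
Angular width = |40.787° − 42.224°| = 1.437°.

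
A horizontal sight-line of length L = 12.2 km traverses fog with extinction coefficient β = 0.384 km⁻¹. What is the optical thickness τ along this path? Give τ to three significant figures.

4.68

τ = β·L = 0.384 × 12.2 = 4.6848.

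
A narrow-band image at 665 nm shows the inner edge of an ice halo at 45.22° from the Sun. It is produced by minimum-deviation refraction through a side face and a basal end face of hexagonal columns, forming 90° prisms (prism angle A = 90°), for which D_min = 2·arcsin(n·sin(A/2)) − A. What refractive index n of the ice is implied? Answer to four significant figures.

1.308

Rearranging: n = sin((D_min + A)/2) / sin(A/2).
(D_min + A)/2 = (45.22° + 90°)/2 = 67.610°.
n = sin 67.610° / sin 45° = 0.9246 / 0.7071 = 1.3076.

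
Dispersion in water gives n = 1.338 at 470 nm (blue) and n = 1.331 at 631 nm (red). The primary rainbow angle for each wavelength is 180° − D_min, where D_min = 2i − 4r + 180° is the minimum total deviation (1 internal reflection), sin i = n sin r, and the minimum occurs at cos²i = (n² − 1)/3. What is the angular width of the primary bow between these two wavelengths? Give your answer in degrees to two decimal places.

1.01°

At 470 nm (n = 1.338): cos²i = 0.26341 → i = 59.120°, r = 39.899°, D_min = 138.643°, rainbow angle = 41.357°.
At 631 nm (n = 1.331): cos²i = 0.25719 → i = 59.527°, r = 40.356°, D_min = 137.630°, rainbow angle = 42.370°.
Angular width = |41.357° − 42.370°| = 1.013°.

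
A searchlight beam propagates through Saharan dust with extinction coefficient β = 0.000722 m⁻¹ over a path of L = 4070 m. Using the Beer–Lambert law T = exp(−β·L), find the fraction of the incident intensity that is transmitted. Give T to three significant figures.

τ = β·L = 0.000722 × 4070 = 2.9385.
T = exp(−2.9385) = 0.0529.

0.0529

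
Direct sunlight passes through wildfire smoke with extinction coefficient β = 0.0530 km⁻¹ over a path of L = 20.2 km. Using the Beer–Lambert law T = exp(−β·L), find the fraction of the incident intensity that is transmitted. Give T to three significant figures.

τ = β·L = 0.0530 × 20.2 = 1.0706.
T = exp(−1.0706) = 0.3428.

0.343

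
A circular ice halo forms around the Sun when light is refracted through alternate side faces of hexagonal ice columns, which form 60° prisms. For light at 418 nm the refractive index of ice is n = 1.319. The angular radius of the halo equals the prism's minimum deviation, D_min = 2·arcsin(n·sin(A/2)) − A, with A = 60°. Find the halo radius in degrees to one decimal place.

22.5°

n·sin(A/2) = 1.319 × sin 30° = 1.319 × 0.5000 = 0.6595.
D_min = 2·arcsin(0.6595) − 60° = 2 × 41.262° − 60° = 22.524°.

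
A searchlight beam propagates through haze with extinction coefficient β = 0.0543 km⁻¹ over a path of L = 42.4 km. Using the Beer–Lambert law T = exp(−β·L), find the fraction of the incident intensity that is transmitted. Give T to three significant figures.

τ = β·L = 0.0543 × 42.4 = 2.3023.
T = exp(−2.3023) = 0.1000.

0.100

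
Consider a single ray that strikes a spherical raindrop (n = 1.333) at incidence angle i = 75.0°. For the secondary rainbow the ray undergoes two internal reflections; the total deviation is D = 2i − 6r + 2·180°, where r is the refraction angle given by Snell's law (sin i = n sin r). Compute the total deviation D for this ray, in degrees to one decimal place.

231.4°

sin r = sin 75.0° / 1.333 = 0.9659/1.333 = 0.7246; r = 46.44°.
D = 2·75.0° − 6·46.44° + 2·180° = 150.00° − 278.63° + 360° = 231.37°.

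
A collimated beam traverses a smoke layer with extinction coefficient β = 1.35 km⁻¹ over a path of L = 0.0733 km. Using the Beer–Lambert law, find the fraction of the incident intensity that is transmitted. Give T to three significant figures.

τ = β·L = 1.35 × 0.0733 = 0.0990.
T = exp(−0.0990) = 0.9058.

0.906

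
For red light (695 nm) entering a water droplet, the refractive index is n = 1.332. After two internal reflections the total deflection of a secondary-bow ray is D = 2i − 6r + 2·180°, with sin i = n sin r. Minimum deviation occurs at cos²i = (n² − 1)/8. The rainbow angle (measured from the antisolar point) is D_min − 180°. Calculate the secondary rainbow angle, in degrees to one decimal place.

50.6°

cos²i = (1.77422 − 1)/8 = 0.09678; i = arccos(0.31109) = 71.875°.
sin r = sin 71.875°/1.332 = 0.71350; r = 45.520°.
D_min = 2·71.875° − 6·45.520° + 360° = 230.628°.
Rainbow angle = D_min − 180° = 50.628°.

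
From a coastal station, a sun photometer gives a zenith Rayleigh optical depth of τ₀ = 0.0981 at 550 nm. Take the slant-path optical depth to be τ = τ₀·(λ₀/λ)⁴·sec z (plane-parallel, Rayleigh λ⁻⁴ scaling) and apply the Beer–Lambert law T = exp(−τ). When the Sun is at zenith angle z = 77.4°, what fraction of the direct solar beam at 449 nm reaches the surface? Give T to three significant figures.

0.363

sec 77.4° = 4.5841.
τ = 0.0981 × (550/449)⁴ × 4.5841 = 0.0981 × 2.2515 × 4.5841 = 1.0125.
T = exp(−1.0125) = 0.3633.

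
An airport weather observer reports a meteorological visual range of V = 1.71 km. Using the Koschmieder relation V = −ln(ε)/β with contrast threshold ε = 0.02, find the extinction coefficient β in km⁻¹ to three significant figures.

β = −ln(0.02) / V = 3.912 / 1.71 = 2.2877 km⁻¹.

2.29 km⁻¹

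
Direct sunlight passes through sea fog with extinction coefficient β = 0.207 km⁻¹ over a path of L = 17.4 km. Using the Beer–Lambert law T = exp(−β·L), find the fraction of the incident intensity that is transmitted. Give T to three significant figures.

τ = β·L = 0.207 × 17.4 = 3.6018.
T = exp(−3.6018) = 0.0273.

0.0273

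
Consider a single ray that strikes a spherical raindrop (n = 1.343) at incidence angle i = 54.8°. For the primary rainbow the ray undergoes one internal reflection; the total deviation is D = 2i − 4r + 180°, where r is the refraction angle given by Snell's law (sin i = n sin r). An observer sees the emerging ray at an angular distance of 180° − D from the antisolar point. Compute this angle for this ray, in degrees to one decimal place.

40.3°

sin r = sin 54.8° / 1.343 = 0.8171/1.343 = 0.6084; r = 37.48°.
D = 2·54.8° − 4·37.48° + 180° = 109.60° − 149.91° + 180° = 139.69°.
Angle from antisolar point = 180° − D = 40.31°.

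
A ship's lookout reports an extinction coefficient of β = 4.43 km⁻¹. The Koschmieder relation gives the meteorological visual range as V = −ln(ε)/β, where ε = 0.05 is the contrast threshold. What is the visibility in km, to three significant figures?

V = −ln(0.05) / 4.43 = 2.996 / 4.43 = 0.6762 km.

0.676 km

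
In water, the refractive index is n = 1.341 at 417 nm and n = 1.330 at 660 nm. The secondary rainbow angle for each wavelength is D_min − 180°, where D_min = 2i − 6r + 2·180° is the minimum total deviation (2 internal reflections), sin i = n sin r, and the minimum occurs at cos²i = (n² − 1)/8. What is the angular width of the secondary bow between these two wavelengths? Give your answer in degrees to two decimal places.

At 417 nm (n = 1.341): cos²i = 0.09979 → i = 71.586°, r = 45.034°, D_min = 232.966°, rainbow angle = 52.966°.
At 660 nm (n = 1.330): cos²i = 0.09611 → i = 71.940°, r = 45.630°, D_min = 230.101°, rainbow angle = 50.101°.
Angular width = |52.966° − 50.101°| = 2.865°.

2.86°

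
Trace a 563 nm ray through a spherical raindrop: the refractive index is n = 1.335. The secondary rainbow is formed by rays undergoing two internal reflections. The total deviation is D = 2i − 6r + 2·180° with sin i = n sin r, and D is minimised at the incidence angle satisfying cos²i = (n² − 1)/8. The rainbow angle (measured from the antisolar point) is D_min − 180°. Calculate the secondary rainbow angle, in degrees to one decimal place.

51.4°

cos²i = (1.78222 − 1)/8 = 0.09778; i = arccos(0.31269) = 71.778°.
sin r = sin 71.778°/1.335 = 0.71150; r = 45.357°.
D_min = 2·71.778° − 6·45.357° + 360° = 231.414°.
Rainbow angle = D_min − 180° = 51.414°.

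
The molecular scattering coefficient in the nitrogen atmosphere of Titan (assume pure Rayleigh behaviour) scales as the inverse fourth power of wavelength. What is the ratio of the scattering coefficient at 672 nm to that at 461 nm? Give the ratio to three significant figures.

Rayleigh scattering ∝ λ⁻⁴, so the ratio of coefficients is the inverse fourth power of the wavelength ratio.
σ(672)/σ(461) = (461/672)⁴ = (0.6860)⁴ = 0.2215.

0.221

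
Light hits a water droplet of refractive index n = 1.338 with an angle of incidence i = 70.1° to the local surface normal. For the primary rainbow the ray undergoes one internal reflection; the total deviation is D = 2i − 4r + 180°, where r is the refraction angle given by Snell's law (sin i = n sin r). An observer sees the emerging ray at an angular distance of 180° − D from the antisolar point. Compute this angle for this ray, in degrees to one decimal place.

38.4°

sin r = sin 70.1° / 1.338 = 0.9403/1.338 = 0.7028; r = 44.65°.
D = 2·70.1° − 4·44.65° + 180° = 140.20° − 178.59° + 180° = 141.61°.
Angle from antisolar point = 180° − D = 38.39°.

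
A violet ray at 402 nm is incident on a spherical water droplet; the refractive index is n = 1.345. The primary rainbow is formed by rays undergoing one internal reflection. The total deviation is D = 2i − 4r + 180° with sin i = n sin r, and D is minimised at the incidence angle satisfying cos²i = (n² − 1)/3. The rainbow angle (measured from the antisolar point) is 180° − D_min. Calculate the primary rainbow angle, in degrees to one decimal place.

40.4°

cos²i = (1.80902 − 1)/3 = 0.26967; i = arccos(0.51930) = 58.715°.
sin r = sin 58.715°/1.345 = 0.63538; r = 39.448°.
D_min = 2·58.715° − 4·39.448° + 180° = 139.635°.
Rainbow angle = 180° − D_min = 40.365°.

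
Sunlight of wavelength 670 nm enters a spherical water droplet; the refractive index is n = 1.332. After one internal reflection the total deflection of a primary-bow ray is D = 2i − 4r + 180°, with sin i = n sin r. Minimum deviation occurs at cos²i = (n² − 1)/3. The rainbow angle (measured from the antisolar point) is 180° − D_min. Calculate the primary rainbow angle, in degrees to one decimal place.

cos²i = (1.77422 − 1)/3 = 0.25807; i = arccos(0.50801) = 59.469°.
sin r = sin 59.469°/1.332 = 0.64666; r = 40.290°.
D_min = 2·59.469° − 4·40.290° + 180° = 137.776°.
Rainbow angle = 180° − D_min = 42.224°.

42.2°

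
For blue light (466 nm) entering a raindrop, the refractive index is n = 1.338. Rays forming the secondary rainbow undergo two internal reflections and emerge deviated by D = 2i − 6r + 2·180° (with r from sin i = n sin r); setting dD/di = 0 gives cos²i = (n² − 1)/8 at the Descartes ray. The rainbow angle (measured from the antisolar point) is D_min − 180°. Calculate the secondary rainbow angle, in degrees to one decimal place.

52.2°

cos²i = (1.79024 − 1)/8 = 0.09878; i = arccos(0.31429) = 71.682°.
sin r = sin 71.682°/1.338 = 0.70951; r = 45.195°.
D_min = 2·71.682° − 6·45.195° + 360° = 232.193°.
Rainbow angle = D_min − 180° = 52.193°.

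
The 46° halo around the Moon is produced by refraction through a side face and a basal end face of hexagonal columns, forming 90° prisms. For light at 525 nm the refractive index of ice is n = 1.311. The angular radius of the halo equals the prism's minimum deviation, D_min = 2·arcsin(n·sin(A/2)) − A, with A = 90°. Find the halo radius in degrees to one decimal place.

n·sin(A/2) = 1.311 × sin 45° = 1.311 × 0.7071 = 0.9270.
D_min = 2·arcsin(0.9270) − 90° = 2 × 67.974° − 90° = 45.949°.

45.9°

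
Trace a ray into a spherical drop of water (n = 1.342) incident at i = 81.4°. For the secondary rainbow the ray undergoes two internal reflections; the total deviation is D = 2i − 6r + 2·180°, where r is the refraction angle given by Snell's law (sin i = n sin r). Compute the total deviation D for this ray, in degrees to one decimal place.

sin r = sin 81.4° / 1.342 = 0.9888/1.342 = 0.7368; r = 47.46°.
D = 2·81.4° − 6·47.46° + 2·180° = 162.80° − 284.75° + 360° = 238.05°.

238.1°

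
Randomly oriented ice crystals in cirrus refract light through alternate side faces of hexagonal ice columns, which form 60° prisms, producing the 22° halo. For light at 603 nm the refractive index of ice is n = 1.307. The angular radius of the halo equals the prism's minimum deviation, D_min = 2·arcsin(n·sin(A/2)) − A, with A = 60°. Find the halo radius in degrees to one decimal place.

21.6°

n·sin(A/2) = 1.307 × sin 30° = 1.307 × 0.5000 = 0.6535.
D_min = 2·arcsin(0.6535) − 60° = 2 × 40.806° − 60° = 21.612°.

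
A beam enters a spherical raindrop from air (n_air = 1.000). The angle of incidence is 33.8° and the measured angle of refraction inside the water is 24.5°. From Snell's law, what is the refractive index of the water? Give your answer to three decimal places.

n = sin θ_i / sin θ_r = sin 33.8° / sin 24.5° = 0.5563 / 0.4147 = 1.3415.

1.341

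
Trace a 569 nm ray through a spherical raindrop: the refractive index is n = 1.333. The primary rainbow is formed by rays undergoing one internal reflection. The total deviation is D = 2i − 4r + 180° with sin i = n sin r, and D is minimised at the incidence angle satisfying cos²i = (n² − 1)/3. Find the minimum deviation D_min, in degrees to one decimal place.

cos²i = (1.77689 − 1)/3 = 0.25896; i = arccos(0.50888) = 59.410°.
sin r = sin 59.410°/1.333 = 0.64579; r = 40.225°.
D_min = 2·59.410° − 4·40.225° + 180° = 137.922°.

137.9°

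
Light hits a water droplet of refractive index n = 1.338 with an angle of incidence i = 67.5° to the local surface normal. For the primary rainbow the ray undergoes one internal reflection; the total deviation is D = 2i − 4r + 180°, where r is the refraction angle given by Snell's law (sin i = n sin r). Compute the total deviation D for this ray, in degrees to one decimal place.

140.3°

sin r = sin 67.5° / 1.338 = 0.9239/1.338 = 0.6905; r = 43.67°.
D = 2·67.5° − 4·43.67° + 180° = 135.00° − 174.68° + 180° = 140.32°.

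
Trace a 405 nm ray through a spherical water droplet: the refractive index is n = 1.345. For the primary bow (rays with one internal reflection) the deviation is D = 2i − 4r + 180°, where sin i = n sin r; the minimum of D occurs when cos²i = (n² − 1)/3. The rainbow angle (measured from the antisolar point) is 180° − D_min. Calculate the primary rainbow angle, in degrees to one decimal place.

cos²i = (1.80902 − 1)/3 = 0.26967; i = arccos(0.51930) = 58.715°.
sin r = sin 58.715°/1.345 = 0.63538; r = 39.448°.
D_min = 2·58.715° − 4·39.448° + 180° = 139.635°.
Rainbow angle = 180° − D_min = 40.365°.

40.4°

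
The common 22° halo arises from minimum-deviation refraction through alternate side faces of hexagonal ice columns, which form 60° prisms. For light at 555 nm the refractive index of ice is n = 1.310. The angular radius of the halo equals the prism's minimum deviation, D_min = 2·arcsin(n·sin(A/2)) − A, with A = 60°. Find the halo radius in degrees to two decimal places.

21.84°

n·sin(A/2) = 1.310 × sin 30° = 1.310 × 0.5000 = 0.6550.
D_min = 2·arcsin(0.6550) − 60° = 2 × 40.920° − 60° = 21.839°.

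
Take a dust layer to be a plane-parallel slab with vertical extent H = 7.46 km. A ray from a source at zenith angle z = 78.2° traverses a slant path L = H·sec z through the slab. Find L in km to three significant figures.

sec z = 1/cos 78.2° = 4.8901.
L = 7.46 × 4.8901 = 36.480 km.

36.5 km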